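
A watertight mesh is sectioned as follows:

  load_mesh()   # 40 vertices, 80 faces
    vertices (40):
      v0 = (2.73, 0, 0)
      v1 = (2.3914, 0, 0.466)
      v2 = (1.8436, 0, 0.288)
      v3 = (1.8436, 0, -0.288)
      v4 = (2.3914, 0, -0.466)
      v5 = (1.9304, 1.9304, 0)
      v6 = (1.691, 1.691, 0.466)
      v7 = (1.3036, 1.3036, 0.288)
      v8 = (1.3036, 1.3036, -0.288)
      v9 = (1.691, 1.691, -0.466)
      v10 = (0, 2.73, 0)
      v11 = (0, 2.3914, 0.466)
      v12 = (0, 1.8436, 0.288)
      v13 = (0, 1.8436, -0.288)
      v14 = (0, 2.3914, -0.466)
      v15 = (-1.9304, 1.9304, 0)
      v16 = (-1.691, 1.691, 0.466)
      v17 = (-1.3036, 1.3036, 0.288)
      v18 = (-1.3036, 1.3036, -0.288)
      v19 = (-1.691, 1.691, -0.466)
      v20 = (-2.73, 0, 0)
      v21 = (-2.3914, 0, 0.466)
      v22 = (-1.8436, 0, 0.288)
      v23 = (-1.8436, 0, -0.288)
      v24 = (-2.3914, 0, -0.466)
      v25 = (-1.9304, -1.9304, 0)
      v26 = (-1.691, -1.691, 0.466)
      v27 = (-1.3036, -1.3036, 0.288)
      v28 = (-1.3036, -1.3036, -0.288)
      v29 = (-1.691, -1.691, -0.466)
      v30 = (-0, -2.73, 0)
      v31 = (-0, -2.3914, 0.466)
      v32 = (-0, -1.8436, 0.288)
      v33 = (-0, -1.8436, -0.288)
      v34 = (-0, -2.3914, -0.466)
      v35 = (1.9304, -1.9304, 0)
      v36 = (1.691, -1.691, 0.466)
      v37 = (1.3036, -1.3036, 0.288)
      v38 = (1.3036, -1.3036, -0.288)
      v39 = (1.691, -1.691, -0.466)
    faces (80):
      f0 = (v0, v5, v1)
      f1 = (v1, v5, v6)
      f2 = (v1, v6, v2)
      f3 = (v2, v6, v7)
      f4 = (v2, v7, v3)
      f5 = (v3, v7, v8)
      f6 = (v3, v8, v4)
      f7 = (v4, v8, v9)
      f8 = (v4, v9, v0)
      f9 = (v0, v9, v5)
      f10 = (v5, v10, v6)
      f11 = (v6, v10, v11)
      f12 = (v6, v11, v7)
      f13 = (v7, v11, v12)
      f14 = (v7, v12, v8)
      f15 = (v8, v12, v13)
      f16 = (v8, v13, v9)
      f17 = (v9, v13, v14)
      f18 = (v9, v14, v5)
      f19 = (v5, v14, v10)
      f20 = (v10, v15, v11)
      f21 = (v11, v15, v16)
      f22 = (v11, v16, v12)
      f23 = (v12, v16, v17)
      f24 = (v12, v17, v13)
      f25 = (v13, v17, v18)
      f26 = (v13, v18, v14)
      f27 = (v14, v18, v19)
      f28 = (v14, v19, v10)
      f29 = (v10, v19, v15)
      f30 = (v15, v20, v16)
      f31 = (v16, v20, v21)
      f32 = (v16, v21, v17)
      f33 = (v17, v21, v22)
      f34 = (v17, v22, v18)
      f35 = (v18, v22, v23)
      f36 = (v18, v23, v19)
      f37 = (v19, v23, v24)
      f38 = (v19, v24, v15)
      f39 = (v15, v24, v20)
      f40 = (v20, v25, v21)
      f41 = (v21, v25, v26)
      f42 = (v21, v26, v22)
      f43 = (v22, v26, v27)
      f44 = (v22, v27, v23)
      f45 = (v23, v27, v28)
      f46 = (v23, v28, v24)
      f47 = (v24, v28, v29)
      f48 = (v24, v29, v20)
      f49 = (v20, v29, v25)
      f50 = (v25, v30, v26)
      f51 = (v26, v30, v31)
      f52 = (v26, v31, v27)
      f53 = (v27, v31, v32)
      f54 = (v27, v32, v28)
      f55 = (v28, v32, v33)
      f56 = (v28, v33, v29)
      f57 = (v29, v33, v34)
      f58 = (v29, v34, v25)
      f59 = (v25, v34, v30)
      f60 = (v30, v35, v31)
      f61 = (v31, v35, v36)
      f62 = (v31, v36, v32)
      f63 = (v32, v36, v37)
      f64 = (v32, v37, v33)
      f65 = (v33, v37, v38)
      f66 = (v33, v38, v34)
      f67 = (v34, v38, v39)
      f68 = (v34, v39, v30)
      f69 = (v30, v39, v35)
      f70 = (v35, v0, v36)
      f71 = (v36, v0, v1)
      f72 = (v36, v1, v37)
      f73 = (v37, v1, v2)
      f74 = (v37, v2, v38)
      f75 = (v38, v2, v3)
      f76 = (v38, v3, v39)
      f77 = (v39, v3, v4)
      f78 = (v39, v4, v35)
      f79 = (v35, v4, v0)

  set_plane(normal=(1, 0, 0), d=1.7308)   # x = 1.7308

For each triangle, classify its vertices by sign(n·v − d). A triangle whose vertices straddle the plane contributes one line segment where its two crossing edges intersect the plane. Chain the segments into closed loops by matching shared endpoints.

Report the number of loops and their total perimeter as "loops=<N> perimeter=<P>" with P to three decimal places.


Straddling triangles (24 of 80):
  (v1,v5,v6) [++-] → (1.7308, 1.7308, 0.388528)–(1.7308, 1.59491, 0.466)  len=0.1564
  (v1,v6,v2) [+-+] → (1.7308, 1.59491, 0.466)–(1.7308, 1.24997, 0.419575)  len=0.3481
  (v2,v6,v7) [+--] → (1.7308, 1.24997, 0.419575)–(1.7308, 0.272308, 0.288)  len=0.9865
  (v2,v7,v3) [+-+] → (1.7308, 0.272308, 0.288)–(1.7308, 0.272308, -0.16768)  len=0.4557
  (v3,v7,v8) [+--] → (1.7308, 0.272308, -0.16768)–(1.7308, 0.272308, -0.288)  len=0.1203
  (v3,v8,v4) [+-+] → (1.7308, 0.272308, -0.288)–(1.7308, 0.791651, -0.357904)  len=0.5240
  (v4,v8,v9) [+--] → (1.7308, 0.791651, -0.357904)–(1.7308, 1.59491, -0.466)  len=0.8105
  (v4,v9,v0) [+-+] → (1.7308, 1.59491, -0.466)–(1.7308, 1.62622, -0.448149)  len=0.0360
  (v0,v9,v5) [+-+] → (1.7308, 1.62622, -0.448149)–(1.7308, 1.7308, -0.388528)  len=0.1204
  (v5,v10,v6) [+--] → (1.7308, 2.01308, 0)–(1.7308, 1.7308, 0.388528)  len=0.4802
  (v9,v14,v5) [--+] → (1.7308, 1.97807, -0.0481836)–(1.7308, 1.7308, -0.388528)  len=0.4207
  (v5,v14,v10) [+--] → (1.7308, 1.97807, -0.0481836)–(1.7308, 2.01308, 0)  len=0.0596
  (v30,v35,v31) [-+-] → (1.7308, -2.01308, 0)–(1.7308, -1.97807, 0.0481836)  len=0.0596
  (v31,v35,v36) [-+-] → (1.7308, -1.97807, 0.0481836)–(1.7308, -1.7308, 0.388528)  len=0.4207
  (v30,v39,v35) [--+] → (1.7308, -1.7308, -0.388528)–(1.7308, -2.01308, 0)  len=0.4802
  (v35,v0,v36) [++-] → (1.7308, -1.62622, 0.448149)–(1.7308, -1.7308, 0.388528)  len=0.1204
  (v36,v0,v1) [-++] → (1.7308, -1.62622, 0.448149)–(1.7308, -1.59491, 0.466)  len=0.0360
  (v36,v1,v37) [-+-] → (1.7308, -1.59491, 0.466)–(1.7308, -0.791651, 0.357904)  len=0.8105
  (v37,v1,v2) [-++] → (1.7308, -0.791651, 0.357904)–(1.7308, -0.272308, 0.288)  len=0.5240
  (v37,v2,v38) [-+-] → (1.7308, -0.272308, 0.288)–(1.7308, -0.272308, 0.16768)  len=0.1203
  (v38,v2,v3) [-++] → (1.7308, -0.272308, 0.16768)–(1.7308, -0.272308, -0.288)  len=0.4557
  (v38,v3,v39) [-+-] → (1.7308, -0.272308, -0.288)–(1.7308, -1.24997, -0.419575)  len=0.9865
  (v39,v3,v4) [-++] → (1.7308, -1.24997, -0.419575)–(1.7308, -1.59491, -0.466)  len=0.3481
  (v39,v4,v35) [-++] → (1.7308, -1.59491, -0.466)–(1.7308, -1.7308, -0.388528)  len=0.1564

Chained into 2 loop(s):
  loop 1: 12 segments, perimeter = 4.5184
  loop 2: 12 segments, perimeter = 4.5184
Total perimeter = 9.037

loops=2 perimeter=9.037


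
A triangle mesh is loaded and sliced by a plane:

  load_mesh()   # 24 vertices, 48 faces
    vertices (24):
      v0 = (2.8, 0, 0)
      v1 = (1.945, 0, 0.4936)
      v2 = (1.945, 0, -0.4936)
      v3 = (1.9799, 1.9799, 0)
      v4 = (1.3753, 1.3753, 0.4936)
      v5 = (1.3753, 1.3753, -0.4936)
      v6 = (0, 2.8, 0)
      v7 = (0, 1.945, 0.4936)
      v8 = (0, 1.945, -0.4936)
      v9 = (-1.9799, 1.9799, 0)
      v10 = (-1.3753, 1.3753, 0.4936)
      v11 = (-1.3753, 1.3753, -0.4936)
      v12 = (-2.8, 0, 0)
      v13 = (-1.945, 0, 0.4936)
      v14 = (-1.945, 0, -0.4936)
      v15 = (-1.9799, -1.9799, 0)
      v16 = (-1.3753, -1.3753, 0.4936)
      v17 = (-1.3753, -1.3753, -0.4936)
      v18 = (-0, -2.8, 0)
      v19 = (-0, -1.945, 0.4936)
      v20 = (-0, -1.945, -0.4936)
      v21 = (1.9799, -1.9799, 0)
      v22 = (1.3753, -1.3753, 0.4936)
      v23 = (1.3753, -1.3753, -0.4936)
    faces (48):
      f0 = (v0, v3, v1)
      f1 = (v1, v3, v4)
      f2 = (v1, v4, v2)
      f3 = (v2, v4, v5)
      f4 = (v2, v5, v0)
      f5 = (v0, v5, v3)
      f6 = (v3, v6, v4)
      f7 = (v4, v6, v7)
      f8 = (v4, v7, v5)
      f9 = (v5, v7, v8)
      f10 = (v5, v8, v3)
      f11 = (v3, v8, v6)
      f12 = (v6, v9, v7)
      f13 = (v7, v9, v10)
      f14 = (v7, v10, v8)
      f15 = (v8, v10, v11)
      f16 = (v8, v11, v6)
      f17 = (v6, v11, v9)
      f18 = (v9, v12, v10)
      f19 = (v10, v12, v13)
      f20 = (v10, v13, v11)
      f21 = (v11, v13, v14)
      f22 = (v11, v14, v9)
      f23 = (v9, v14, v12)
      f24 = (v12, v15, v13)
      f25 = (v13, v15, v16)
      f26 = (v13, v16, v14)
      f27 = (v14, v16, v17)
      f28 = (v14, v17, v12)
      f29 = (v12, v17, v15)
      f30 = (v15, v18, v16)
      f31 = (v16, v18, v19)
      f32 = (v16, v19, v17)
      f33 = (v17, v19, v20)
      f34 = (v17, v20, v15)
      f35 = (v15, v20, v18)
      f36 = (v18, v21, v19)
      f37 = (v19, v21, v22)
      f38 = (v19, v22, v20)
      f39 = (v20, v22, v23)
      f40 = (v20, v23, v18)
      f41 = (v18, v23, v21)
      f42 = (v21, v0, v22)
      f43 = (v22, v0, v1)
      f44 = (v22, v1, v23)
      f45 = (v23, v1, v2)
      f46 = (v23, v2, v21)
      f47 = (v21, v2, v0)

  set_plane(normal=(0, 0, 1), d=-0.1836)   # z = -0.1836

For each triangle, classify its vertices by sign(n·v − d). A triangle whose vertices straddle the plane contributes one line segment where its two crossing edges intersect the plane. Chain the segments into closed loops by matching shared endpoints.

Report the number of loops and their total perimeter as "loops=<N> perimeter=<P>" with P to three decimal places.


loops=2 perimeter=27.106

Straddling triangles (32 of 48):
  (v1,v4,v2) [++-] → (1.7661, 0.431871, -0.1836)–(1.945, 0, -0.1836)  len=0.4675
  (v2,v4,v5) [-+-] → (1.7661, 0.431871, -0.1836)–(1.3753, 1.3753, -0.1836)  len=1.0212
  (v2,v5,v0) [--+] → (2.27007, 0.511558, -0.1836)–(2.48197, 0, -0.1836)  len=0.5537
  (v0,v5,v3) [+-+] → (2.27007, 0.511558, -0.1836)–(1.75501, 1.75501, -0.1836)  len=1.3459
  (v4,v7,v5) [++-] → (0.943429, 1.5542, -0.1836)–(1.3753, 1.3753, -0.1836)  len=0.4675
  (v5,v7,v8) [-+-] → (0.943429, 1.5542, -0.1836)–(0, 1.945, -0.1836)  len=1.0212
  (v5,v8,v3) [--+] → (1.24345, 1.96692, -0.1836)–(1.75501, 1.75501, -0.1836)  len=0.5537
  (v3,v8,v6) [+-+] → (1.24345, 1.96692, -0.1836)–(0, 2.48197, -0.1836)  len=1.3459
  (v7,v10,v8) [++-] → (-0.431871, 1.7661, -0.1836)–(0, 1.945, -0.1836)  len=0.4675
  (v8,v10,v11) [-+-] → (-0.431871, 1.7661, -0.1836)–(-1.3753, 1.3753, -0.1836)  len=1.0212
  (v8,v11,v6) [--+] → (-0.511558, 2.27007, -0.1836)–(0, 2.48197, -0.1836)  len=0.5537
  (v6,v11,v9) [+-+] → (-0.511558, 2.27007, -0.1836)–(-1.75501, 1.75501, -0.1836)  len=1.3459
  (v10,v13,v11) [++-] → (-1.5542, 0.943429, -0.1836)–(-1.3753, 1.3753, -0.1836)  len=0.4675
  (v11,v13,v14) [-+-] → (-1.5542, 0.943429, -0.1836)–(-1.945, 0, -0.1836)  len=1.0212
  (v11,v14,v9) [--+] → (-1.96692, 1.24345, -0.1836)–(-1.75501, 1.75501, -0.1836)  len=0.5537
  (v9,v14,v12) [+-+] → (-1.96692, 1.24345, -0.1836)–(-2.48197, 0, -0.1836)  len=1.3459
  (v13,v16,v14) [++-] → (-1.7661, -0.431871, -0.1836)–(-1.945, 0, -0.1836)  len=0.4675
  (v14,v16,v17) [-+-] → (-1.7661, -0.431871, -0.1836)–(-1.3753, -1.3753, -0.1836)  len=1.0212
  (v14,v17,v12) [--+] → (-2.27007, -0.511558, -0.1836)–(-2.48197, 0, -0.1836)  len=0.5537
  (v12,v17,v15) [+-+] → (-2.27007, -0.511558, -0.1836)–(-1.75501, -1.75501, -0.1836)  len=1.3459
  (v16,v19,v17) [++-] → (-0.943429, -1.5542, -0.1836)–(-1.3753, -1.3753, -0.1836)  len=0.4675
  (v17,v19,v20) [-+-] → (-0.943429, -1.5542, -0.1836)–(0, -1.945, -0.1836)  len=1.0212
  (v17,v20,v15) [--+] → (-1.24345, -1.96692, -0.1836)–(-1.75501, -1.75501, -0.1836)  len=0.5537
  (v15,v20,v18) [+-+] → (-1.24345, -1.96692, -0.1836)–(0, -2.48197, -0.1836)  len=1.3459
  (v19,v22,v20) [++-] → (0.431871, -1.7661, -0.1836)–(0, -1.945, -0.1836)  len=0.4675
  (v20,v22,v23) [-+-] → (0.431871, -1.7661, -0.1836)–(1.3753, -1.3753, -0.1836)  len=1.0212
  (v20,v23,v18) [--+] → (0.511558, -2.27007, -0.1836)–(0, -2.48197, -0.1836)  len=0.5537
  (v18,v23,v21) [+-+] → (0.511558, -2.27007, -0.1836)–(1.75501, -1.75501, -0.1836)  len=1.3459
  (v22,v1,v23) [++-] → (1.5542, -0.943429, -0.1836)–(1.3753, -1.3753, -0.1836)  len=0.4675
  (v23,v1,v2) [-+-] → (1.5542, -0.943429, -0.1836)–(1.945, 0, -0.1836)  len=1.0212
  (v23,v2,v21) [--+] → (1.96692, -1.24345, -0.1836)–(1.75501, -1.75501, -0.1836)  len=0.5537
  (v21,v2,v0) [+-+] → (1.96692, -1.24345, -0.1836)–(2.48197, 0, -0.1836)  len=1.3459

Chained into 2 loop(s):
  loop 1: 16 segments, perimeter = 11.9090
  loop 2: 16 segments, perimeter = 15.1969
Total perimeter = 27.106


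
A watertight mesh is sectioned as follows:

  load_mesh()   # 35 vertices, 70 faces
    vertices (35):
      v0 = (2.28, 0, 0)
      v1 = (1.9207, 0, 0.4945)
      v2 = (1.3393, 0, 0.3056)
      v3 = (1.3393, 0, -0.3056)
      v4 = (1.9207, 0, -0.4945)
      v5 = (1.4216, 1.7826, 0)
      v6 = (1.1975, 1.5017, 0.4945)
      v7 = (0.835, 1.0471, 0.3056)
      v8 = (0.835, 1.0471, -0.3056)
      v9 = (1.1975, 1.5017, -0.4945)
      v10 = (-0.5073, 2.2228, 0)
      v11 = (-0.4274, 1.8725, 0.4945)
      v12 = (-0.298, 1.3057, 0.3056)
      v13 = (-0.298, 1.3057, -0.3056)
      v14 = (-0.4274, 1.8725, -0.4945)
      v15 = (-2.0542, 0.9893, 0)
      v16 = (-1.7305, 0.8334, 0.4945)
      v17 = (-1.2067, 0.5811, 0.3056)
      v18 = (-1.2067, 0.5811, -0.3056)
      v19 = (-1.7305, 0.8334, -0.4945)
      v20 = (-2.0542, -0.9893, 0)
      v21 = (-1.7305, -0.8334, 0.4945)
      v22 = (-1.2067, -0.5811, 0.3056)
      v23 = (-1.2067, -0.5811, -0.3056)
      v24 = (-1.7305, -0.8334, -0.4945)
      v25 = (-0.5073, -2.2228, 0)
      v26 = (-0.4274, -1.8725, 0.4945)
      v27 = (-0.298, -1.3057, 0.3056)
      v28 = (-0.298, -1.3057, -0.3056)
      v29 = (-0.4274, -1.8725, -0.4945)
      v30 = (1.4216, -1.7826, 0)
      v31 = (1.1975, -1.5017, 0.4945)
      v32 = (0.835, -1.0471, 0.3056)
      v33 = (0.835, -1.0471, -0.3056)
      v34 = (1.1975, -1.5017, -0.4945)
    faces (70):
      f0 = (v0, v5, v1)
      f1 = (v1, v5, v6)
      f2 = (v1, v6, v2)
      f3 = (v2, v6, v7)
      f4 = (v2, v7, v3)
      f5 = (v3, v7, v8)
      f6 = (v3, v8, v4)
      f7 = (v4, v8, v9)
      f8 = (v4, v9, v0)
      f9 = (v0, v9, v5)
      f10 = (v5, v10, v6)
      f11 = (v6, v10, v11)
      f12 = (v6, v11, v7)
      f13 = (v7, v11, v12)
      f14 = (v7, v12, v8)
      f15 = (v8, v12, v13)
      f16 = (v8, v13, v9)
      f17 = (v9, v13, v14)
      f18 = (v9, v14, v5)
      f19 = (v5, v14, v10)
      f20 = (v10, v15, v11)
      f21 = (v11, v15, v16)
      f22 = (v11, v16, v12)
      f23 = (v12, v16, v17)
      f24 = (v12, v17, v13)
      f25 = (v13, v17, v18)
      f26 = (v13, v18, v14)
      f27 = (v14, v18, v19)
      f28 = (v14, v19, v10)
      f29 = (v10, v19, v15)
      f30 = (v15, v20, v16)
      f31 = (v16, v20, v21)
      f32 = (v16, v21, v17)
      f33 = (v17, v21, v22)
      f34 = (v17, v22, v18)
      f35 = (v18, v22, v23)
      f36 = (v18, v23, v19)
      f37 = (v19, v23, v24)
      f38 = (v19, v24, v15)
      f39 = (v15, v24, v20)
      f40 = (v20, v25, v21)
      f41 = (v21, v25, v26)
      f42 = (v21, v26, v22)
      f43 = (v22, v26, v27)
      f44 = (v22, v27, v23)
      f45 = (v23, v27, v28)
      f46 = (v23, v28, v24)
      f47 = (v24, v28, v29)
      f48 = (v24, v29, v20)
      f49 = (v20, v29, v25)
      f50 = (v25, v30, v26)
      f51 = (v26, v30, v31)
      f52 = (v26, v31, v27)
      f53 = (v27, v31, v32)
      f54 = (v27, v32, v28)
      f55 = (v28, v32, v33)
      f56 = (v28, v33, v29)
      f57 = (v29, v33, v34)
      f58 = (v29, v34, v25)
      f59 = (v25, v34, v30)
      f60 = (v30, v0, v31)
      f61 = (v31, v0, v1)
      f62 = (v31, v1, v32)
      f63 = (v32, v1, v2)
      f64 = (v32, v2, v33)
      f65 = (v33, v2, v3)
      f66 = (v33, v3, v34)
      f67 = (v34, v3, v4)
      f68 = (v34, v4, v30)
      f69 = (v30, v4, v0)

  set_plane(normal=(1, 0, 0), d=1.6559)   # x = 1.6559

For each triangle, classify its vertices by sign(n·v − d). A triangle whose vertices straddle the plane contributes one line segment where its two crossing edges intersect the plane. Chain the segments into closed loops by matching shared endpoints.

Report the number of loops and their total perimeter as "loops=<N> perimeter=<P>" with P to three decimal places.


Straddling triangles (14 of 70):
  (v0,v5,v1) [+-+] → (1.6559, 1.29604, 0)–(1.6559, 0.945767, 0.232141)  len=0.4202
  (v1,v5,v6) [+--] → (1.6559, 0.945767, 0.232141)–(1.6559, 0.549848, 0.4945)  len=0.4750
  (v1,v6,v2) [+--] → (1.6559, 0.549848, 0.4945)–(1.6559, 0, 0.408465)  len=0.5565
  (v3,v8,v4) [--+] → (1.6559, 0.255386, -0.448428)–(1.6559, 0, -0.408465)  len=0.2585
  (v4,v8,v9) [+--] → (1.6559, 0.255386, -0.448428)–(1.6559, 0.549848, -0.4945)  len=0.2980
  (v4,v9,v0) [+-+] → (1.6559, 0.549848, -0.4945)–(1.6559, 0.865784, -0.285097)  len=0.3790
  (v0,v9,v5) [+--] → (1.6559, 0.865784, -0.285097)–(1.6559, 1.29604, 0)  len=0.5161
  (v30,v0,v31) [-+-] → (1.6559, -1.29604, 0)–(1.6559, -0.865784, 0.285097)  len=0.5161
  (v31,v0,v1) [-++] → (1.6559, -0.865784, 0.285097)–(1.6559, -0.549848, 0.4945)  len=0.3790
  (v31,v1,v32) [-+-] → (1.6559, -0.549848, 0.4945)–(1.6559, -0.255386, 0.448428)  len=0.2980
  (v32,v1,v2) [-+-] → (1.6559, -0.255386, 0.448428)–(1.6559, 0, 0.408465)  len=0.2585
  (v34,v3,v4) [--+] → (1.6559, 0, -0.408465)–(1.6559, -0.549848, -0.4945)  len=0.5565
  (v34,v4,v30) [-+-] → (1.6559, -0.549848, -0.4945)–(1.6559, -0.945767, -0.232141)  len=0.4750
  (v30,v4,v0) [-++] → (1.6559, -0.945767, -0.232141)–(1.6559, -1.29604, 0)  len=0.4202

Chained into 1 loop(s):
  loop 1: 14 segments, perimeter = 5.8068
Total perimeter = 5.807

loops=1 perimeter=5.807


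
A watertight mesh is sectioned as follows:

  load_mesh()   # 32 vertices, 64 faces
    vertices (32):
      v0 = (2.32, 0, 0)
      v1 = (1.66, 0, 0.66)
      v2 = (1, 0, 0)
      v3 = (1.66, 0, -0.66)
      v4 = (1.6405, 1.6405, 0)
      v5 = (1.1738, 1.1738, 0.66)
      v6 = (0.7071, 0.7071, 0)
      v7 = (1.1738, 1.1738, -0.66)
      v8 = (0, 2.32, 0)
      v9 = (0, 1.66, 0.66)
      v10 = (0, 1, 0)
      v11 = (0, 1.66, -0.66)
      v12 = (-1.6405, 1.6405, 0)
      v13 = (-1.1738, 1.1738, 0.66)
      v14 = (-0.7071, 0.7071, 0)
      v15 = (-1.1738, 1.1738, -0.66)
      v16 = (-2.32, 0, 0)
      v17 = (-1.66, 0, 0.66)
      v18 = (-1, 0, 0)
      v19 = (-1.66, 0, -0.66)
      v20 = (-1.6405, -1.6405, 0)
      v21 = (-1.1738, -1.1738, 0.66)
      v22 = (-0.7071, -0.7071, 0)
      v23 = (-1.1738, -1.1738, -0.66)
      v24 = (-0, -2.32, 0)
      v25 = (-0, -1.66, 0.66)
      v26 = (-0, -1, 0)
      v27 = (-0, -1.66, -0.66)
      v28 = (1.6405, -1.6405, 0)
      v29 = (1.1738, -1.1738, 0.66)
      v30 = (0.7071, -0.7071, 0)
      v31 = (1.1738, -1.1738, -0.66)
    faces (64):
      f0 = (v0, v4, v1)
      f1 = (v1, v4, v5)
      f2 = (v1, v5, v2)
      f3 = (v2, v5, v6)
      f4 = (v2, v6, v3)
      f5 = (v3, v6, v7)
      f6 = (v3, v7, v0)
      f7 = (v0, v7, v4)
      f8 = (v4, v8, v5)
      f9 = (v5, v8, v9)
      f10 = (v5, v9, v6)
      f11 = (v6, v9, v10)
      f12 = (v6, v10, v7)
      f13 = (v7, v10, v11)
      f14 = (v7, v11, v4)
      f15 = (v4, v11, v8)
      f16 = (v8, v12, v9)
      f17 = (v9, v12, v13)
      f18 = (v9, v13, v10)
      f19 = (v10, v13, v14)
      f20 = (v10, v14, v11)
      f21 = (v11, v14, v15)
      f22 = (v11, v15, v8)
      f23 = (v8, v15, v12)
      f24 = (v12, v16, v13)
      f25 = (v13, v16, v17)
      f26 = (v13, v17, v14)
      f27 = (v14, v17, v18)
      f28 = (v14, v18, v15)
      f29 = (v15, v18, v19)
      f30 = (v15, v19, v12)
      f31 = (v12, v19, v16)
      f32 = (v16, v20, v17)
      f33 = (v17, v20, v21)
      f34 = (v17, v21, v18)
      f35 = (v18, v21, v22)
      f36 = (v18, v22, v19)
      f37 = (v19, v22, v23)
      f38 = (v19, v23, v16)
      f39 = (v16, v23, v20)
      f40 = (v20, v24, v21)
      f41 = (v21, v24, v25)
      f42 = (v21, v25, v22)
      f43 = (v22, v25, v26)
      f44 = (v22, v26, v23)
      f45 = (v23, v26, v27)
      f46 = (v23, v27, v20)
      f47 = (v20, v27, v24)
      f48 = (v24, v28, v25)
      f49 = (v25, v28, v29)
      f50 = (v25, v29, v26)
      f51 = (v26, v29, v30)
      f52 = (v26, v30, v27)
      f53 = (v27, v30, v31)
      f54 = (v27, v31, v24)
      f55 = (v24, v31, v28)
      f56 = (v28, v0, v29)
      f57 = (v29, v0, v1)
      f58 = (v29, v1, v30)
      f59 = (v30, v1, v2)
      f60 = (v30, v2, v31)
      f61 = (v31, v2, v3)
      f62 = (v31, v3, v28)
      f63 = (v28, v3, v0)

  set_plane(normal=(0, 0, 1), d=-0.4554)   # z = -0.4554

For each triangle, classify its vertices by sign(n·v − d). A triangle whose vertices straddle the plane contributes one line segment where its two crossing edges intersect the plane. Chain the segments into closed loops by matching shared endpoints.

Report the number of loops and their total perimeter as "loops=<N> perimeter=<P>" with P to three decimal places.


loops=2 perimeter=20.328

Straddling triangles (32 of 64):
  (v2,v6,v3) [++-] → (1.3646, 0.219201, -0.4554)–(1.4554, 0, -0.4554)  len=0.2373
  (v3,v6,v7) [-+-] → (1.3646, 0.219201, -0.4554)–(1.02912, 1.02912, -0.4554)  len=0.8767
  (v3,v7,v0) [--+] → (1.52912, 0.809922, -0.4554)–(1.8646, 0, -0.4554)  len=0.8767
  (v0,v7,v4) [+-+] → (1.52912, 0.809922, -0.4554)–(1.31848, 1.31848, -0.4554)  len=0.5505
  (v6,v10,v7) [++-] → (0.809922, 1.11992, -0.4554)–(1.02912, 1.02912, -0.4554)  len=0.2373
  (v7,v10,v11) [-+-] → (0.809922, 1.11992, -0.4554)–(0, 1.4554, -0.4554)  len=0.8767
  (v7,v11,v4) [--+] → (0.508555, 1.65396, -0.4554)–(1.31848, 1.31848, -0.4554)  len=0.8767
  (v4,v11,v8) [+-+] → (0.508555, 1.65396, -0.4554)–(0, 1.8646, -0.4554)  len=0.5505
  (v10,v14,v11) [++-] → (-0.219201, 1.3646, -0.4554)–(0, 1.4554, -0.4554)  len=0.2373
  (v11,v14,v15) [-+-] → (-0.219201, 1.3646, -0.4554)–(-1.02912, 1.02912, -0.4554)  len=0.8767
  (v11,v15,v8) [--+] → (-0.809922, 1.52912, -0.4554)–(0, 1.8646, -0.4554)  len=0.8767
  (v8,v15,v12) [+-+] → (-0.809922, 1.52912, -0.4554)–(-1.31848, 1.31848, -0.4554)  len=0.5505
  (v14,v18,v15) [++-] → (-1.11992, 0.809922, -0.4554)–(-1.02912, 1.02912, -0.4554)  len=0.2373
  (v15,v18,v19) [-+-] → (-1.11992, 0.809922, -0.4554)–(-1.4554, 0, -0.4554)  len=0.8767
  (v15,v19,v12) [--+] → (-1.65396, 0.508555, -0.4554)–(-1.31848, 1.31848, -0.4554)  len=0.8767
  (v12,v19,v16) [+-+] → (-1.65396, 0.508555, -0.4554)–(-1.8646, 0, -0.4554)  len=0.5505
  (v18,v22,v19) [++-] → (-1.3646, -0.219201, -0.4554)–(-1.4554, 0, -0.4554)  len=0.2373
  (v19,v22,v23) [-+-] → (-1.3646, -0.219201, -0.4554)–(-1.02912, -1.02912, -0.4554)  len=0.8767
  (v19,v23,v16) [--+] → (-1.52912, -0.809922, -0.4554)–(-1.8646, 0, -0.4554)  len=0.8767
  (v16,v23,v20) [+-+] → (-1.52912, -0.809922, -0.4554)–(-1.31848, -1.31848, -0.4554)  len=0.5505
  (v22,v26,v23) [++-] → (-0.809922, -1.11992, -0.4554)–(-1.02912, -1.02912, -0.4554)  len=0.2373
  (v23,v26,v27) [-+-] → (-0.809922, -1.11992, -0.4554)–(0, -1.4554, -0.4554)  len=0.8767
  (v23,v27,v20) [--+] → (-0.508555, -1.65396, -0.4554)–(-1.31848, -1.31848, -0.4554)  len=0.8767
  (v20,v27,v24) [+-+] → (-0.508555, -1.65396, -0.4554)–(0, -1.8646, -0.4554)  len=0.5505
  (v26,v30,v27) [++-] → (0.219201, -1.3646, -0.4554)–(0, -1.4554, -0.4554)  len=0.2373
  (v27,v30,v31) [-+-] → (0.219201, -1.3646, -0.4554)–(1.02912, -1.02912, -0.4554)  len=0.8767
  (v27,v31,v24) [--+] → (0.809922, -1.52912, -0.4554)–(0, -1.8646, -0.4554)  len=0.8767
  (v24,v31,v28) [+-+] → (0.809922, -1.52912, -0.4554)–(1.31848, -1.31848, -0.4554)  len=0.5505
  (v30,v2,v31) [++-] → (1.11992, -0.809922, -0.4554)–(1.02912, -1.02912, -0.4554)  len=0.2373
  (v31,v2,v3) [-+-] → (1.11992, -0.809922, -0.4554)–(1.4554, 0, -0.4554)  len=0.8767
  (v31,v3,v28) [--+] → (1.65396, -0.508555, -0.4554)–(1.31848, -1.31848, -0.4554)  len=0.8767
  (v28,v3,v0) [+-+] → (1.65396, -0.508555, -0.4554)–(1.8646, 0, -0.4554)  len=0.5505

Chained into 2 loop(s):
  loop 1: 16 segments, perimeter = 8.9113
  loop 2: 16 segments, perimeter = 11.4168
Total perimeter = 20.328


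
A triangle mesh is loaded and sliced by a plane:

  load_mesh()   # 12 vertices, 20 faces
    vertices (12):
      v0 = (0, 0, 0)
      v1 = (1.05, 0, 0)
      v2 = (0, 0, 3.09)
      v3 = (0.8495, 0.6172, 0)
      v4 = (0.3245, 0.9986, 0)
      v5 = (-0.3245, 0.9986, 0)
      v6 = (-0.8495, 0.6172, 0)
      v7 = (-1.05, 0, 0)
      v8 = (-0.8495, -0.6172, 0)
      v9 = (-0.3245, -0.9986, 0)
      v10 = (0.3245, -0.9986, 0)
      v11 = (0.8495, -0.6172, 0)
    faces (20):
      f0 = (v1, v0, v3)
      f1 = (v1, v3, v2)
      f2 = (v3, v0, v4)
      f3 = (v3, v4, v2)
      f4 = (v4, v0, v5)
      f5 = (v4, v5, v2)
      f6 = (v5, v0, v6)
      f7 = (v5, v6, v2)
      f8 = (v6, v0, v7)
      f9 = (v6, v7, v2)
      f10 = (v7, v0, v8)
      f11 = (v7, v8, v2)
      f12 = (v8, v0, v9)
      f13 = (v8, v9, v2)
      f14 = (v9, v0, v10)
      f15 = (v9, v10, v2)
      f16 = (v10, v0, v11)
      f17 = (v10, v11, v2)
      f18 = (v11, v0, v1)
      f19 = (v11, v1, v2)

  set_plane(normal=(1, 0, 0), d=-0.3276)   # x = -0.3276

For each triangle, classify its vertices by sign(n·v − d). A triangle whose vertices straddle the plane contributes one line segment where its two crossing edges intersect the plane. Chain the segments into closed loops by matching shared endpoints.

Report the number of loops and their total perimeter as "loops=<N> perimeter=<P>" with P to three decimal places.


loops=1 perimeter=6.740

Straddling triangles (8 of 20):
  (v5,v0,v6) [++-] → (-0.3276, 0.238016, 0)–(-0.3276, 0.996348, 0)  len=0.7583
  (v5,v6,v2) [+-+] → (-0.3276, 0.996348, 0)–(-0.3276, 0.238016, 1.89838)  len=2.0442
  (v6,v0,v7) [-+-] → (-0.3276, 0.238016, 0)–(-0.3276, 0, 0)  len=0.2380
  (v6,v7,v2) [--+] → (-0.3276, 0, 2.12592)–(-0.3276, 0.238016, 1.89838)  len=0.3293
  (v7,v0,v8) [-+-] → (-0.3276, 0, 0)–(-0.3276, -0.238016, 0)  len=0.2380
  (v7,v8,v2) [--+] → (-0.3276, -0.238016, 1.89838)–(-0.3276, 0, 2.12592)  len=0.3293
  (v8,v0,v9) [-++] → (-0.3276, -0.238016, 0)–(-0.3276, -0.996348, 0)  len=0.7583
  (v8,v9,v2) [-++] → (-0.3276, -0.996348, 0)–(-0.3276, -0.238016, 1.89838)  len=2.0442

Chained into 1 loop(s):
  loop 1: 8 segments, perimeter = 6.7397
Total perimeter = 6.740


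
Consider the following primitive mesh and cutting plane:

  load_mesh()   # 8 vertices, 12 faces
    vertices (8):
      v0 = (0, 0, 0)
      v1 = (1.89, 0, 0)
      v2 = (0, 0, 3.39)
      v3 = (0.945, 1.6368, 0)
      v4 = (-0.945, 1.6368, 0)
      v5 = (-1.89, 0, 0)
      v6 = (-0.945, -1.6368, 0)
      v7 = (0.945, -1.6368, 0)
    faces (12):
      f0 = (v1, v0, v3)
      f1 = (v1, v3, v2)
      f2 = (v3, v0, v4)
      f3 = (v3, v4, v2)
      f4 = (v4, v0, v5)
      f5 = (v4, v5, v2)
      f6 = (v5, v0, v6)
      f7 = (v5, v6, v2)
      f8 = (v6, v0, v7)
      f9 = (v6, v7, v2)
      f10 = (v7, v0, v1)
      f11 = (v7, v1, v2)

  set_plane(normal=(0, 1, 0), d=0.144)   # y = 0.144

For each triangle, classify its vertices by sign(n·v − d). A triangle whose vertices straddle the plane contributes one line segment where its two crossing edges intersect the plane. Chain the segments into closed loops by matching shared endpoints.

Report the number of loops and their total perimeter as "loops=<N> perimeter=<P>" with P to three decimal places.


loops=1 perimeter=10.860

Straddling triangles (6 of 12):
  (v1,v0,v3) [--+] → (0.0831378, 0.144, 0)–(1.80686, 0.144, 0)  len=1.7237
  (v1,v3,v2) [-+-] → (1.80686, 0.144, 0)–(0.0831378, 0.144, 3.09176)  len=3.5398
  (v3,v0,v4) [+-+] → (0.0831378, 0.144, 0)–(-0.0831378, 0.144, 0)  len=0.1663
  (v3,v4,v2) [++-] → (-0.0831378, 0.144, 3.09176)–(0.0831378, 0.144, 3.09176)  len=0.1663
  (v4,v0,v5) [+--] → (-0.0831378, 0.144, 0)–(-1.80686, 0.144, 0)  len=1.7237
  (v4,v5,v2) [+--] → (-1.80686, 0.144, 0)–(-0.0831378, 0.144, 3.09176)  len=3.5398

Chained into 1 loop(s):
  loop 1: 6 segments, perimeter = 10.8596
Total perimeter = 10.860


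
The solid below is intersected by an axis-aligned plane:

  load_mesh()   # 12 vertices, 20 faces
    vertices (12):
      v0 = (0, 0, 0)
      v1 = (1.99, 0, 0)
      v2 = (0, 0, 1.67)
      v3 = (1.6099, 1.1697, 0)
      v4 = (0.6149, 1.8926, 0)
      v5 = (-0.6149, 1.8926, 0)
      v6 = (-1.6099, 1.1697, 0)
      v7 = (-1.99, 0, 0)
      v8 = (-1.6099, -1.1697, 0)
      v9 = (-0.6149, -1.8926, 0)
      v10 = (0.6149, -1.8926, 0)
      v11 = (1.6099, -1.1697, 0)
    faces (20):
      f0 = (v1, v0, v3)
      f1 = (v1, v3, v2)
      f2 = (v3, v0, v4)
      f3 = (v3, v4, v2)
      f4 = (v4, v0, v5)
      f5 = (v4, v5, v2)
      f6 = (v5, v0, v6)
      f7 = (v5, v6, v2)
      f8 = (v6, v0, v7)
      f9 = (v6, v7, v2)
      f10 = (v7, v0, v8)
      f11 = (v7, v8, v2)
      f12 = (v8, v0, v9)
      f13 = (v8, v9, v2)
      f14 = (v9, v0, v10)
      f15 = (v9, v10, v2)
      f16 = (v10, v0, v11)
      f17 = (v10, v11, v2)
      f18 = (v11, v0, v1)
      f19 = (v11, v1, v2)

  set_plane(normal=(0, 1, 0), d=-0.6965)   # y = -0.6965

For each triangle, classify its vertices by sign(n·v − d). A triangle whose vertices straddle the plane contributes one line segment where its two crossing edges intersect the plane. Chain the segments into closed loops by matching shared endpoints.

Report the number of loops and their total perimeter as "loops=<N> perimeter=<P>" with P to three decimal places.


Straddling triangles (10 of 20):
  (v7,v0,v8) [++-] → (-0.958618, -0.6965, 0)–(-1.76367, -0.6965, 0)  len=0.8051
  (v7,v8,v2) [+-+] → (-1.76367, -0.6965, 0)–(-0.958618, -0.6965, 0.675595)  len=1.0510
  (v8,v0,v9) [-+-] → (-0.958618, -0.6965, 0)–(-0.226291, -0.6965, 0)  len=0.7323
  (v8,v9,v2) [--+] → (-0.226291, -0.6965, 1.05542)–(-0.958618, -0.6965, 0.675595)  len=0.8250
  (v9,v0,v10) [-+-] → (-0.226291, -0.6965, 0)–(0.226291, -0.6965, 0)  len=0.4526
  (v9,v10,v2) [--+] → (0.226291, -0.6965, 1.05542)–(-0.226291, -0.6965, 1.05542)  len=0.4526
  (v10,v0,v11) [-+-] → (0.226291, -0.6965, 0)–(0.958618, -0.6965, 0)  len=0.7323
  (v10,v11,v2) [--+] → (0.958618, -0.6965, 0.675595)–(0.226291, -0.6965, 1.05542)  len=0.8250
  (v11,v0,v1) [-++] → (0.958618, -0.6965, 0)–(1.76367, -0.6965, 0)  len=0.8051
  (v11,v1,v2) [-++] → (1.76367, -0.6965, 0)–(0.958618, -0.6965, 0.675595)  len=1.0510

Chained into 1 loop(s):
  loop 1: 10 segments, perimeter = 7.7318
Total perimeter = 7.732

loops=1 perimeter=7.732


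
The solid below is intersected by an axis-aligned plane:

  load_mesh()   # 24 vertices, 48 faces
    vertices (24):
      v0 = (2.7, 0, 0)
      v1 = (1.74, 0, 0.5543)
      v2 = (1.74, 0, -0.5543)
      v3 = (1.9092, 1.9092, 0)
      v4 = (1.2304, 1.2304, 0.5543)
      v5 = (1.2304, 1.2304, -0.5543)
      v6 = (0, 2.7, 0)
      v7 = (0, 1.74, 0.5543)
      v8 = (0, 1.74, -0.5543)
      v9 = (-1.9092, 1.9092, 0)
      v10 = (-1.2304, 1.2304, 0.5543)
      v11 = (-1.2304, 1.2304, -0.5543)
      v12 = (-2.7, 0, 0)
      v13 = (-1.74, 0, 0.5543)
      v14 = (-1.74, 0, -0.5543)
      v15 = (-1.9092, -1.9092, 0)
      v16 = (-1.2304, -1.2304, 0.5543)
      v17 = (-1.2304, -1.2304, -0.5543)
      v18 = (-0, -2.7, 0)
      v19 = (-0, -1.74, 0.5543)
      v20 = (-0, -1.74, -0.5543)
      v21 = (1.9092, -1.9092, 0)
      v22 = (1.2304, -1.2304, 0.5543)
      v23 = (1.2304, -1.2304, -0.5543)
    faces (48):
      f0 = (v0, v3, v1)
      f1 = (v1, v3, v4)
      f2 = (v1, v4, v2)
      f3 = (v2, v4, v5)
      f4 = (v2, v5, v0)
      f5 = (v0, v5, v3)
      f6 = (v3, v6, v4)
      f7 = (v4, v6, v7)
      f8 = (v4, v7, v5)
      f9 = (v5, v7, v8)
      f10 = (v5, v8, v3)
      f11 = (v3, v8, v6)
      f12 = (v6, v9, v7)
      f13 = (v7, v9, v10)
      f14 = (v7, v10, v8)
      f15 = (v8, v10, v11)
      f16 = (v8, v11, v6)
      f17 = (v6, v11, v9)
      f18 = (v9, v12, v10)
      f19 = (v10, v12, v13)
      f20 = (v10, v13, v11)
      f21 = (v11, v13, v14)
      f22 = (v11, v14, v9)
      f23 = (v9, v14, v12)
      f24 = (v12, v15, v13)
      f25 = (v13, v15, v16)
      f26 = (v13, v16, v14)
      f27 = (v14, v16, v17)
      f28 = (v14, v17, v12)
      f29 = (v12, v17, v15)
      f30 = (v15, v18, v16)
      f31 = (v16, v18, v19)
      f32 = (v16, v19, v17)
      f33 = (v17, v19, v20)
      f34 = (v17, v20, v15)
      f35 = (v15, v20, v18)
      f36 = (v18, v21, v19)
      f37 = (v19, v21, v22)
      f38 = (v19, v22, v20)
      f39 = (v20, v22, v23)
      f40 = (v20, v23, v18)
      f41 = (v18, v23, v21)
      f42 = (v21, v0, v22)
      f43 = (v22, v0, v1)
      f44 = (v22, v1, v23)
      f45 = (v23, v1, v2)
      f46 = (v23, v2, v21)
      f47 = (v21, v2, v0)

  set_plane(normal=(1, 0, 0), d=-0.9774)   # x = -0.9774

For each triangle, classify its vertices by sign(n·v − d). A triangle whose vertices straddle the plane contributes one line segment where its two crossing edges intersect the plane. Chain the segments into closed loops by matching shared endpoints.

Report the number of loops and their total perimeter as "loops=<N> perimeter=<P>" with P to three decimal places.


loops=2 perimeter=6.651

Straddling triangles (12 of 48):
  (v6,v9,v7) [+-+] → (-0.9774, 2.29516, 0)–(-0.9774, 1.82662, 0.27053)  len=0.5410
  (v7,v9,v10) [+--] → (-0.9774, 1.82662, 0.27053)–(-0.9774, 1.33519, 0.5543)  len=0.5675
  (v7,v10,v8) [+-+] → (-0.9774, 1.33519, 0.5543)–(-0.9774, 1.33519, 0.326345)  len=0.2280
  (v8,v10,v11) [+--] → (-0.9774, 1.33519, 0.326345)–(-0.9774, 1.33519, -0.5543)  len=0.8806
  (v8,v11,v6) [+-+] → (-0.9774, 1.33519, -0.5543)–(-0.9774, 1.53259, -0.440323)  len=0.2279
  (v6,v11,v9) [+--] → (-0.9774, 1.53259, -0.440323)–(-0.9774, 2.29516, 0)  len=0.8806
  (v15,v18,v16) [-+-] → (-0.9774, -2.29516, 0)–(-0.9774, -1.53259, 0.440323)  len=0.8806
  (v16,v18,v19) [-++] → (-0.9774, -1.53259, 0.440323)–(-0.9774, -1.33519, 0.5543)  len=0.2279
  (v16,v19,v17) [-+-] → (-0.9774, -1.33519, 0.5543)–(-0.9774, -1.33519, -0.326345)  len=0.8806
  (v17,v19,v20) [-++] → (-0.9774, -1.33519, -0.326345)–(-0.9774, -1.33519, -0.5543)  len=0.2280
  (v17,v20,v15) [-+-] → (-0.9774, -1.33519, -0.5543)–(-0.9774, -1.82662, -0.27053)  len=0.5675
  (v15,v20,v18) [-++] → (-0.9774, -1.82662, -0.27053)–(-0.9774, -2.29516, 0)  len=0.5410

Chained into 2 loop(s):
  loop 1: 6 segments, perimeter = 3.3256
  loop 2: 6 segments, perimeter = 3.3256
Total perimeter = 6.651


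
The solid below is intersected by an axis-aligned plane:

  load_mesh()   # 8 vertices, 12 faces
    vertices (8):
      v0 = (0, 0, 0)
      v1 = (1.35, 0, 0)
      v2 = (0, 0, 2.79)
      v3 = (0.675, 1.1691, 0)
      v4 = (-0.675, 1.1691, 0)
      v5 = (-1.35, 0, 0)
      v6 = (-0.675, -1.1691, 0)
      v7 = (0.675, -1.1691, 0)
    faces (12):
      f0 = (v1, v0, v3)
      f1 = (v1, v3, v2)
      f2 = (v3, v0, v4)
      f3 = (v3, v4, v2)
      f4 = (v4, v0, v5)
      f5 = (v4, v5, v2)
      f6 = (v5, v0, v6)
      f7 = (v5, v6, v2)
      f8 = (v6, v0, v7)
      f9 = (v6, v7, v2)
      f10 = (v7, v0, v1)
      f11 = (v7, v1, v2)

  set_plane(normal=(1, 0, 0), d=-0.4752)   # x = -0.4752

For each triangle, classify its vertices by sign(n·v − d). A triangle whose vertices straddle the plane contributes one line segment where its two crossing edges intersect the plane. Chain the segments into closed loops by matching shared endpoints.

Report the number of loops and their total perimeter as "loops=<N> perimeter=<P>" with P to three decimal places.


Straddling triangles (8 of 12):
  (v3,v0,v4) [++-] → (-0.4752, 0.823046, 0)–(-0.4752, 1.1691, 0)  len=0.3461
  (v3,v4,v2) [+-+] → (-0.4752, 1.1691, 0)–(-0.4752, 0.823046, 0.82584)  len=0.8954
  (v4,v0,v5) [-+-] → (-0.4752, 0.823046, 0)–(-0.4752, 0, 0)  len=0.8230
  (v4,v5,v2) [--+] → (-0.4752, 0, 1.80792)–(-0.4752, 0.823046, 0.82584)  len=1.2814
  (v5,v0,v6) [-+-] → (-0.4752, 0, 0)–(-0.4752, -0.823046, 0)  len=0.8230
  (v5,v6,v2) [--+] → (-0.4752, -0.823046, 0.82584)–(-0.4752, 0, 1.80792)  len=1.2814
  (v6,v0,v7) [-++] → (-0.4752, -0.823046, 0)–(-0.4752, -1.1691, 0)  len=0.3461
  (v6,v7,v2) [-++] → (-0.4752, -1.1691, 0)–(-0.4752, -0.823046, 0.82584)  len=0.8954

Chained into 1 loop(s):
  loop 1: 8 segments, perimeter = 6.6917
Total perimeter = 6.692

loops=1 perimeter=6.692


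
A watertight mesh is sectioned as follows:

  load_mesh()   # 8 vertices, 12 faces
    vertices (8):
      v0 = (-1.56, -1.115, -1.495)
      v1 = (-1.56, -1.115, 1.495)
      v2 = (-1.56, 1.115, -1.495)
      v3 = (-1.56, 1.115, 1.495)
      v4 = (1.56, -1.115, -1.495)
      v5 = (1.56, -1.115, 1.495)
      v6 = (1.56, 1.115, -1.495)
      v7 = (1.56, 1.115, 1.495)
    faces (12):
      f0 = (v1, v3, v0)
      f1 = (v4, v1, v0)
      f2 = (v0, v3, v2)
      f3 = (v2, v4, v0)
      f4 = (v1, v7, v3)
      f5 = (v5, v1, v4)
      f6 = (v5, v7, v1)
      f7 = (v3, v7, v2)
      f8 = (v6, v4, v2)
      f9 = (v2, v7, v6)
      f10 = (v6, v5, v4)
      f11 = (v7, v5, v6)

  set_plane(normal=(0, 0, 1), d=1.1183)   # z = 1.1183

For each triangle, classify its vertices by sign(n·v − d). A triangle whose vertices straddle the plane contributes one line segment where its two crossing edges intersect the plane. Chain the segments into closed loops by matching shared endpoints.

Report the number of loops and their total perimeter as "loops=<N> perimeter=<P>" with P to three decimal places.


loops=1 perimeter=10.700

Straddling triangles (8 of 12):
  (v1,v3,v0) [++-] → (-1.56, 0.83405, 1.1183)–(-1.56, -1.115, 1.1183)  len=1.9490
  (v4,v1,v0) [-+-] → (-1.16692, -1.115, 1.1183)–(-1.56, -1.115, 1.1183)  len=0.3931
  (v0,v3,v2) [-+-] → (-1.56, 0.83405, 1.1183)–(-1.56, 1.115, 1.1183)  len=0.2810
  (v5,v1,v4) [++-] → (-1.16692, -1.115, 1.1183)–(1.56, -1.115, 1.1183)  len=2.7269
  (v3,v7,v2) [++-] → (1.16692, 1.115, 1.1183)–(-1.56, 1.115, 1.1183)  len=2.7269
  (v2,v7,v6) [-+-] → (1.16692, 1.115, 1.1183)–(1.56, 1.115, 1.1183)  len=0.3931
  (v6,v5,v4) [-+-] → (1.56, -0.83405, 1.1183)–(1.56, -1.115, 1.1183)  len=0.2810
  (v7,v5,v6) [++-] → (1.56, -0.83405, 1.1183)–(1.56, 1.115, 1.1183)  len=1.9490

Chained into 1 loop(s):
  loop 1: 8 segments, perimeter = 10.7000
Total perimeter = 10.700


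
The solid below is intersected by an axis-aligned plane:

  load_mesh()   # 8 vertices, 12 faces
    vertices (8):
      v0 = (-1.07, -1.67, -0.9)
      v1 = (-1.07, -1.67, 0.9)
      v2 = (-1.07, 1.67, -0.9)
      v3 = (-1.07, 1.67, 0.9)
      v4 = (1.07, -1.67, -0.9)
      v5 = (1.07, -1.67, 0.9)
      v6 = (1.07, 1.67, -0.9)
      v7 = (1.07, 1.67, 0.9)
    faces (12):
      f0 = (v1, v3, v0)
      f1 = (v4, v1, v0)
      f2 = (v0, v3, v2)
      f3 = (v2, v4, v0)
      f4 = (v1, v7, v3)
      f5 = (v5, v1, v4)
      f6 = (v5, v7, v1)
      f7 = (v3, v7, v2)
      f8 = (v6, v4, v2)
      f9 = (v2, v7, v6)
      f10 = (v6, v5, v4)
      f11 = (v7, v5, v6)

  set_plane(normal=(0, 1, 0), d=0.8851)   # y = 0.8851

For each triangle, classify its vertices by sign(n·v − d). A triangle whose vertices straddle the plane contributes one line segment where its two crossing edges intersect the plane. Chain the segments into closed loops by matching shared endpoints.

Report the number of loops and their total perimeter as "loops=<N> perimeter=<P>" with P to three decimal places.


loops=1 perimeter=7.880

Straddling triangles (8 of 12):
  (v1,v3,v0) [-+-] → (-1.07, 0.8851, 0.9)–(-1.07, 0.8851, 0.477)  len=0.4230
  (v0,v3,v2) [-++] → (-1.07, 0.8851, 0.477)–(-1.07, 0.8851, -0.9)  len=1.3770
  (v2,v4,v0) [+--] → (-0.5671, 0.8851, -0.9)–(-1.07, 0.8851, -0.9)  len=0.5029
  (v1,v7,v3) [-++] → (0.5671, 0.8851, 0.9)–(-1.07, 0.8851, 0.9)  len=1.6371
  (v5,v7,v1) [-+-] → (1.07, 0.8851, 0.9)–(0.5671, 0.8851, 0.9)  len=0.5029
  (v6,v4,v2) [+-+] → (1.07, 0.8851, -0.9)–(-0.5671, 0.8851, -0.9)  len=1.6371
  (v6,v5,v4) [+--] → (1.07, 0.8851, -0.477)–(1.07, 0.8851, -0.9)  len=0.4230
  (v7,v5,v6) [+-+] → (1.07, 0.8851, 0.9)–(1.07, 0.8851, -0.477)  len=1.3770

Chained into 1 loop(s):
  loop 1: 8 segments, perimeter = 7.8800
Total perimeter = 7.880


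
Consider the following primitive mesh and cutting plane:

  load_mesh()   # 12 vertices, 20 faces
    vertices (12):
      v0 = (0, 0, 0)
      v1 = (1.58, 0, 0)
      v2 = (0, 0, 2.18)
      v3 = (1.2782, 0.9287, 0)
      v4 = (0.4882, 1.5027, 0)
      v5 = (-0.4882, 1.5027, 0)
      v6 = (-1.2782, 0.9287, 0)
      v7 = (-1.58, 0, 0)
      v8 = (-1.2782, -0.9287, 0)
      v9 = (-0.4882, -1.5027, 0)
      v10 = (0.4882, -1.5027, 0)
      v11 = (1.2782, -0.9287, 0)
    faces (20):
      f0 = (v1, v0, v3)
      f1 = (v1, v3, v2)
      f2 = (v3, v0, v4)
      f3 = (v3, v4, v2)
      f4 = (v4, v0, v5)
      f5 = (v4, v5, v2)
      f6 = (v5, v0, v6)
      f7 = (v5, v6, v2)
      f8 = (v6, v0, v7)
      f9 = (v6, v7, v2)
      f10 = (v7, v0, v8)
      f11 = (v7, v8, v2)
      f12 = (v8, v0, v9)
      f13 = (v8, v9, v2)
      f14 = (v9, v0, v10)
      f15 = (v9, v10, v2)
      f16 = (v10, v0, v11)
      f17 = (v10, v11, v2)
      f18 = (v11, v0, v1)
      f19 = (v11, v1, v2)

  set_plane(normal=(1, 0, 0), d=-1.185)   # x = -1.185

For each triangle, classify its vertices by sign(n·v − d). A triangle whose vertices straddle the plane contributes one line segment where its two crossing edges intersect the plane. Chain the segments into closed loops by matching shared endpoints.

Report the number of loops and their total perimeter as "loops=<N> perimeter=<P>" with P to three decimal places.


Straddling triangles (8 of 20):
  (v5,v0,v6) [++-] → (-1.185, 0.860984, 0)–(-1.185, 0.996417, 0)  len=0.1354
  (v5,v6,v2) [+-+] → (-1.185, 0.996417, 0)–(-1.185, 0.860984, 0.158955)  len=0.2088
  (v6,v0,v7) [-+-] → (-1.185, 0.860984, 0)–(-1.185, 0, 0)  len=0.8610
  (v6,v7,v2) [--+] → (-1.185, 0, 0.545)–(-1.185, 0.860984, 0.158955)  len=0.9436
  (v7,v0,v8) [-+-] → (-1.185, 0, 0)–(-1.185, -0.860984, 0)  len=0.8610
  (v7,v8,v2) [--+] → (-1.185, -0.860984, 0.158955)–(-1.185, 0, 0.545)  len=0.9436
  (v8,v0,v9) [-++] → (-1.185, -0.860984, 0)–(-1.185, -0.996417, 0)  len=0.1354
  (v8,v9,v2) [-++] → (-1.185, -0.996417, 0)–(-1.185, -0.860984, 0.158955)  len=0.2088

Chained into 1 loop(s):
  loop 1: 8 segments, perimeter = 4.2976
Total perimeter = 4.298

loops=1 perimeter=4.298
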